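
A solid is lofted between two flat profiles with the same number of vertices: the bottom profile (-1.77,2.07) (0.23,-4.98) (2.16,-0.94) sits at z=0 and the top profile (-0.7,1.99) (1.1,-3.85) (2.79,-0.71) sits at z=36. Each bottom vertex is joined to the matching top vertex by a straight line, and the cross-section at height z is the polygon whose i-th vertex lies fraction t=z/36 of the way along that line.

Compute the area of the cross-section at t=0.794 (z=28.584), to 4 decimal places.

Cross-section at t=0.794: each vertex is (1-t)·p0[i] + t·p1[i].
  v1: (1-0.794)·(-1.77,2.07) + 0.794·(-0.7,1.99) = (-0.9204,2.0065)
  v2: (1-0.794)·(0.23,-4.98) + 0.794·(1.1,-3.85) = (0.9208,-4.0828)
  v3: (1-0.794)·(2.16,-0.94) + 0.794·(2.79,-0.71) = (2.6602,-0.7574)
Shoelace sum Σ(x_i·y_{i+1} − x_{i+1}·y_i):
  i=1: -0.9204·-4.0828 − 0.9208·2.0065 = +1.9103 (running +1.9103)
  i=2: 0.9208·-0.7574 − 2.6602·-4.0828 = +10.1637 (running +12.0741)
  i=3: 2.6602·2.0065 − -0.9204·-0.7574 = +4.6406 (running +16.7146)
Area = |Σ|/2 = |16.7146|/2 = 8.3573

Area at t=0.794: 8.3573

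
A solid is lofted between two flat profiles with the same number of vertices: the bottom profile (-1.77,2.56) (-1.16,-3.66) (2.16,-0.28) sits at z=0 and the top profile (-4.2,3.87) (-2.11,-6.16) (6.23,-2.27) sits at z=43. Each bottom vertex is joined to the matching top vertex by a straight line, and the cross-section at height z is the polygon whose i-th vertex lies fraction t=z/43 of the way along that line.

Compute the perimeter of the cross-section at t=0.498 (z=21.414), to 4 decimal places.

Perimeter at t=0.498: 23.5435

Cross-section at t=0.498: each vertex is (1-t)·p0[i] + t·p1[i].
  v1: (1-0.498)·(-1.77,2.56) + 0.498·(-4.2,3.87) = (-2.9801,3.2124)
  v2: (1-0.498)·(-1.16,-3.66) + 0.498·(-2.11,-6.16) = (-1.6331,-4.9050)
  v3: (1-0.498)·(2.16,-0.28) + 0.498·(6.23,-2.27) = (4.1869,-1.2710)
Perimeter = Σ |v_{i+1} − v_i|:
  edge 1→2: √(1.3470² + -8.1174²) = 8.2284 (running 8.2284)
  edge 2→3: √(5.8200² + 3.6340²) = 6.8613 (running 15.0897)
  edge 3→1: √(-7.1670² + 4.4834²) = 8.4538 (running 23.5435)
Perimeter = 23.5435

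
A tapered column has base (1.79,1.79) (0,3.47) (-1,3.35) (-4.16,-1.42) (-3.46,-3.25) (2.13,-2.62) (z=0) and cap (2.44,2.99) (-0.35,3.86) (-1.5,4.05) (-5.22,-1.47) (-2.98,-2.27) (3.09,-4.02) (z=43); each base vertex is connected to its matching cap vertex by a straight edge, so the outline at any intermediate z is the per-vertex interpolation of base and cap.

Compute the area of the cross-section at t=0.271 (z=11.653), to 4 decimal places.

Area at t=0.271: 32.4490

Cross-section at t=0.271: each vertex is (1-t)·p0[i] + t·p1[i].
  v1: (1-0.271)·(1.79,1.79) + 0.271·(2.44,2.99) = (1.9662,2.1152)
  v2: (1-0.271)·(0,3.47) + 0.271·(-0.35,3.86) = (-0.0949,3.5757)
  v3: (1-0.271)·(-1,3.35) + 0.271·(-1.5,4.05) = (-1.1355,3.5397)
  v4: (1-0.271)·(-4.16,-1.42) + 0.271·(-5.22,-1.47) = (-4.4473,-1.4335)
  v5: (1-0.271)·(-3.46,-3.25) + 0.271·(-2.98,-2.27) = (-3.3299,-2.9844)
  v6: (1-0.271)·(2.13,-2.62) + 0.271·(3.09,-4.02) = (2.3902,-2.9994)
Shoelace sum Σ(x_i·y_{i+1} − x_{i+1}·y_i):
  i=1: 1.9662·3.5757 − -0.0949·2.1152 = +7.2310 (running +7.2310)
  i=2: -0.0949·3.5397 − -1.1355·3.5757 = +3.7245 (running +10.9554)
  i=3: -1.1355·-1.4335 − -4.4473·3.5397 = +17.3698 (running +28.3252)
  i=4: -4.4473·-2.9844 − -3.3299·-1.4335 = +8.4989 (running +36.8241)
  i=5: -3.3299·-2.9994 − 2.3902·-2.9844 = +17.1210 (running +53.9451)
  i=6: 2.3902·2.1152 − 1.9662·-2.9994 = +10.9529 (running +64.8980)
Area = |Σ|/2 = |64.8980|/2 = 32.4490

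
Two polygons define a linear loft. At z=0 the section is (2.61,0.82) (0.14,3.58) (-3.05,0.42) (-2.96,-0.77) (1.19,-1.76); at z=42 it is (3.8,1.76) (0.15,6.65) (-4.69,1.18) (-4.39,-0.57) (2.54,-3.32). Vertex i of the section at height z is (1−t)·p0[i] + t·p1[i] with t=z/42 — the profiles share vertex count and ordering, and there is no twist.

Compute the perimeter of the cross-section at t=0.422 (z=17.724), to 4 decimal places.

Cross-section at t=0.422: each vertex is (1-t)·p0[i] + t·p1[i].
  v1: (1-0.422)·(2.61,0.82) + 0.422·(3.8,1.76) = (3.1122,1.2167)
  v2: (1-0.422)·(0.14,3.58) + 0.422·(0.15,6.65) = (0.1442,4.8755)
  v3: (1-0.422)·(-3.05,0.42) + 0.422·(-4.69,1.18) = (-3.7421,0.7407)
  v4: (1-0.422)·(-2.96,-0.77) + 0.422·(-4.39,-0.57) = (-3.5635,-0.6856)
  v5: (1-0.422)·(1.19,-1.76) + 0.422·(2.54,-3.32) = (1.7597,-2.4183)
Perimeter = Σ |v_{i+1} − v_i|:
  edge 1→2: √(-2.9680² + 3.6589²) = 4.7113 (running 4.7113)
  edge 2→3: √(-3.8863² + -4.1348²) = 5.6745 (running 10.3858)
  edge 3→4: √(0.1786² + -1.4263²) = 1.4375 (running 11.8232)
  edge 4→5: √(5.3232² + -1.7327²) = 5.5981 (running 17.4213)
  edge 5→1: √(1.3525² + 3.6350²) = 3.8785 (running 21.2998)
Perimeter = 21.2998

Perimeter at t=0.422: 21.2998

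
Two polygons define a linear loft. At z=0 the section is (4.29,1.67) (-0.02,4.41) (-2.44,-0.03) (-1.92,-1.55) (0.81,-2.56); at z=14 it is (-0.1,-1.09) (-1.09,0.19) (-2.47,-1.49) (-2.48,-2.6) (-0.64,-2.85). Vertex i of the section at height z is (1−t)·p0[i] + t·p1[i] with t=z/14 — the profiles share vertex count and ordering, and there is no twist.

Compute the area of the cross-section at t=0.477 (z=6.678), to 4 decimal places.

Cross-section at t=0.477: each vertex is (1-t)·p0[i] + t·p1[i].
  v1: (1-0.477)·(4.29,1.67) + 0.477·(-0.1,-1.09) = (2.1960,0.3535)
  v2: (1-0.477)·(-0.02,4.41) + 0.477·(-1.09,0.19) = (-0.5304,2.3971)
  v3: (1-0.477)·(-2.44,-0.03) + 0.477·(-2.47,-1.49) = (-2.4543,-0.7264)
  v4: (1-0.477)·(-1.92,-1.55) + 0.477·(-2.48,-2.6) = (-2.1871,-2.0509)
  v5: (1-0.477)·(0.81,-2.56) + 0.477·(-0.64,-2.85) = (0.1184,-2.6983)
Shoelace sum Σ(x_i·y_{i+1} − x_{i+1}·y_i):
  i=1: 2.1960·2.3971 − -0.5304·0.3535 = +5.4514 (running +5.4514)
  i=2: -0.5304·-0.7264 − -2.4543·2.3971 = +6.2684 (running +11.7198)
  i=3: -2.4543·-2.0509 − -2.1871·-0.7264 = +3.4447 (running +15.1644)
  i=4: -2.1871·-2.6983 − 0.1184·-2.0509 = +6.1443 (running +21.3087)
  i=5: 0.1184·0.3535 − 2.1960·-2.6983 = +5.9673 (running +27.2760)
Area = |Σ|/2 = |27.2760|/2 = 13.6380

Area at t=0.477: 13.6380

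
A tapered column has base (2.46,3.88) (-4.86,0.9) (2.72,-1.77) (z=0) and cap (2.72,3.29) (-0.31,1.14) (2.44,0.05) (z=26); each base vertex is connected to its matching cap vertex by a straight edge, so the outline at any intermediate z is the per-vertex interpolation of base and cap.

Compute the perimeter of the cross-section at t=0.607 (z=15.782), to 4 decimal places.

Cross-section at t=0.607: each vertex is (1-t)·p0[i] + t·p1[i].
  v1: (1-0.607)·(2.46,3.88) + 0.607·(2.72,3.29) = (2.6178,3.5219)
  v2: (1-0.607)·(-4.86,0.9) + 0.607·(-0.31,1.14) = (-2.0982,1.0457)
  v3: (1-0.607)·(2.72,-1.77) + 0.607·(2.44,0.05) = (2.5500,-0.6653)
Perimeter = Σ |v_{i+1} − v_i|:
  edge 1→2: √(-4.7160² + -2.4762²) = 5.3265 (running 5.3265)
  edge 2→3: √(4.6482² + -1.7109²) = 4.9531 (running 10.2796)
  edge 3→1: √(0.0678² + 4.1871²) = 4.1877 (running 14.4673)
Perimeter = 14.4673

Perimeter at t=0.607: 14.4673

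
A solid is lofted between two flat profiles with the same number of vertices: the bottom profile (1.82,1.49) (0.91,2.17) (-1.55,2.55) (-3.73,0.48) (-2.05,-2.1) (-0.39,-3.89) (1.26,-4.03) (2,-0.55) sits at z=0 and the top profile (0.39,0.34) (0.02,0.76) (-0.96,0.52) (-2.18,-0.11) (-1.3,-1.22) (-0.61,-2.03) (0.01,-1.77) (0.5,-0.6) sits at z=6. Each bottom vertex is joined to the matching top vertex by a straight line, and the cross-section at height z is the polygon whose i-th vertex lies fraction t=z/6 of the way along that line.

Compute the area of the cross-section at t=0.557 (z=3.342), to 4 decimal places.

Area at t=0.557: 11.7172

Cross-section at t=0.557: each vertex is (1-t)·p0[i] + t·p1[i].
  v1: (1-0.557)·(1.82,1.49) + 0.557·(0.39,0.34) = (1.0235,0.8494)
  v2: (1-0.557)·(0.91,2.17) + 0.557·(0.02,0.76) = (0.4143,1.3846)
  v3: (1-0.557)·(-1.55,2.55) + 0.557·(-0.96,0.52) = (-1.2214,1.4193)
  v4: (1-0.557)·(-3.73,0.48) + 0.557·(-2.18,-0.11) = (-2.8666,0.1514)
  v5: (1-0.557)·(-2.05,-2.1) + 0.557·(-1.3,-1.22) = (-1.6322,-1.6098)
  v6: (1-0.557)·(-0.39,-3.89) + 0.557·(-0.61,-2.03) = (-0.5125,-2.8540)
  v7: (1-0.557)·(1.26,-4.03) + 0.557·(0.01,-1.77) = (0.5637,-2.7712)
  v8: (1-0.557)·(2,-0.55) + 0.557·(0.5,-0.6) = (1.1645,-0.5778)
Shoelace sum Σ(x_i·y_{i+1} − x_{i+1}·y_i):
  i=1: 1.0235·1.3846 − 0.4143·0.8494 = +1.0653 (running +1.0653)
  i=2: 0.4143·1.4193 − -1.2214·1.3846 = +2.2791 (running +3.3444)
  i=3: -1.2214·0.1514 − -2.8666·1.4193 = +3.8837 (running +7.2281)
  i=4: -2.8666·-1.6098 − -1.6322·0.1514 = +4.8619 (running +12.0900)
  i=5: -1.6322·-2.8540 − -0.5125·-1.6098 = +3.8333 (running +15.9233)
  i=6: -0.5125·-2.7712 − 0.5637·-2.8540 = +3.0293 (running +18.9526)
  i=7: 0.5637·-0.5778 − 1.1645·-2.7712 = +2.9013 (running +21.8539)
  i=8: 1.1645·0.8494 − 1.0235·-0.5778 = +1.5806 (running +23.4345)
Area = |Σ|/2 = |23.4345|/2 = 11.7172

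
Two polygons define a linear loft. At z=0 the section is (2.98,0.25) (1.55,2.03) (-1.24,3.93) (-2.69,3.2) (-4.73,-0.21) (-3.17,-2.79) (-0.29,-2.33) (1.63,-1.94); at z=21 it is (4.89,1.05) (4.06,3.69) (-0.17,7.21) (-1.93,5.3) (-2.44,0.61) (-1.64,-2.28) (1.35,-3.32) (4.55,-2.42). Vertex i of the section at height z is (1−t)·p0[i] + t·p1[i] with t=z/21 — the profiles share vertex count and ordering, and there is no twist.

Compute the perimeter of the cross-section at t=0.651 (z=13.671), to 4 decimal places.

Perimeter at t=0.651: 25.8398

Cross-section at t=0.651: each vertex is (1-t)·p0[i] + t·p1[i].
  v1: (1-0.651)·(2.98,0.25) + 0.651·(4.89,1.05) = (4.2234,0.7708)
  v2: (1-0.651)·(1.55,2.03) + 0.651·(4.06,3.69) = (3.1840,3.1107)
  v3: (1-0.651)·(-1.24,3.93) + 0.651·(-0.17,7.21) = (-0.5434,6.0653)
  v4: (1-0.651)·(-2.69,3.2) + 0.651·(-1.93,5.3) = (-2.1952,4.5671)
  v5: (1-0.651)·(-4.73,-0.21) + 0.651·(-2.44,0.61) = (-3.2392,0.3238)
  v6: (1-0.651)·(-3.17,-2.79) + 0.651·(-1.64,-2.28) = (-2.1740,-2.4580)
  v7: (1-0.651)·(-0.29,-2.33) + 0.651·(1.35,-3.32) = (0.7776,-2.9745)
  v8: (1-0.651)·(1.63,-1.94) + 0.651·(4.55,-2.42) = (3.5309,-2.2525)
Perimeter = Σ |v_{i+1} − v_i|:
  edge 1→2: √(-1.0394² + 2.3399²) = 2.5603 (running 2.5603)
  edge 2→3: √(-3.7274² + 2.9546²) = 4.7564 (running 7.3168)
  edge 3→4: √(-1.6518² + -1.4982²) = 2.2300 (running 9.5468)
  edge 4→5: √(-1.0440² + -4.2433²) = 4.3698 (running 13.9166)
  edge 5→6: √(1.0652² + -2.7818²) = 2.9788 (running 16.8954)
  edge 6→7: √(2.9516² + -0.5165²) = 2.9965 (running 19.8919)
  edge 7→8: √(2.7533² + 0.7220²) = 2.8464 (running 22.7382)
  edge 8→1: √(0.6925² + 3.0233²) = 3.1016 (running 25.8398)
Perimeter = 25.8398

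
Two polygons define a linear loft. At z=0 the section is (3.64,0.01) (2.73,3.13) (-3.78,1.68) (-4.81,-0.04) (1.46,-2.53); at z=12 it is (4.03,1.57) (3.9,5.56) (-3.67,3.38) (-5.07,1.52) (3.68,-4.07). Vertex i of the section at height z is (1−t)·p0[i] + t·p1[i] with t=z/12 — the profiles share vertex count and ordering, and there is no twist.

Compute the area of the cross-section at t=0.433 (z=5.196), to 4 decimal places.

Cross-section at t=0.433: each vertex is (1-t)·p0[i] + t·p1[i].
  v1: (1-0.433)·(3.64,0.01) + 0.433·(4.03,1.57) = (3.8089,0.6855)
  v2: (1-0.433)·(2.73,3.13) + 0.433·(3.9,5.56) = (3.2366,4.1822)
  v3: (1-0.433)·(-3.78,1.68) + 0.433·(-3.67,3.38) = (-3.7324,2.4161)
  v4: (1-0.433)·(-4.81,-0.04) + 0.433·(-5.07,1.52) = (-4.9226,0.6355)
  v5: (1-0.433)·(1.46,-2.53) + 0.433·(3.68,-4.07) = (2.4213,-3.1968)
Shoelace sum Σ(x_i·y_{i+1} − x_{i+1}·y_i):
  i=1: 3.8089·4.1822 − 3.2366·0.6855 = +13.7108 (running +13.7108)
  i=2: 3.2366·2.4161 − -3.7324·4.1822 = +23.4295 (running +37.1402)
  i=3: -3.7324·0.6355 − -4.9226·2.4161 = +9.5216 (running +46.6618)
  i=4: -4.9226·-3.1968 − 2.4213·0.6355 = +14.1979 (running +60.8598)
  i=5: 2.4213·0.6855 − 3.8089·-3.1968 = +13.8360 (running +74.6958)
Area = |Σ|/2 = |74.6958|/2 = 37.3479

Area at t=0.433: 37.3479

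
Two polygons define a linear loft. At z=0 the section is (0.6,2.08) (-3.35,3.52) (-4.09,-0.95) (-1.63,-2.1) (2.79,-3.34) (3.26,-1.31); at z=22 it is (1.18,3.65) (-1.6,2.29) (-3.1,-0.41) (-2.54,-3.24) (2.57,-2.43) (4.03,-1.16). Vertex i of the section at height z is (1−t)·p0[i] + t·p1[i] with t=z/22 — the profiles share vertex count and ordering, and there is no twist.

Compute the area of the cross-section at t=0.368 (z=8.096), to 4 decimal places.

Cross-section at t=0.368: each vertex is (1-t)·p0[i] + t·p1[i].
  v1: (1-0.368)·(0.6,2.08) + 0.368·(1.18,3.65) = (0.8134,2.6578)
  v2: (1-0.368)·(-3.35,3.52) + 0.368·(-1.6,2.29) = (-2.7060,3.0674)
  v3: (1-0.368)·(-4.09,-0.95) + 0.368·(-3.1,-0.41) = (-3.7257,-0.7513)
  v4: (1-0.368)·(-1.63,-2.1) + 0.368·(-2.54,-3.24) = (-1.9649,-2.5195)
  v5: (1-0.368)·(2.79,-3.34) + 0.368·(2.57,-2.43) = (2.7090,-3.0051)
  v6: (1-0.368)·(3.26,-1.31) + 0.368·(4.03,-1.16) = (3.5434,-1.2548)
Shoelace sum Σ(x_i·y_{i+1} − x_{i+1}·y_i):
  i=1: 0.8134·3.0674 − -2.7060·2.6578 = +9.6870 (running +9.6870)
  i=2: -2.7060·-0.7513 − -3.7257·3.0674 = +13.4610 (running +23.1480)
  i=3: -3.7257·-2.5195 − -1.9649·-0.7513 = +7.9108 (running +31.0587)
  i=4: -1.9649·-3.0051 − 2.7090·-2.5195 = +12.7302 (running +43.7889)
  i=5: 2.7090·-1.2548 − 3.5434·-3.0051 = +7.2489 (running +51.0378)
  i=6: 3.5434·2.6578 − 0.8134·-1.2548 = +10.4381 (running +61.4759)
Area = |Σ|/2 = |61.4759|/2 = 30.7380

Area at t=0.368: 30.7380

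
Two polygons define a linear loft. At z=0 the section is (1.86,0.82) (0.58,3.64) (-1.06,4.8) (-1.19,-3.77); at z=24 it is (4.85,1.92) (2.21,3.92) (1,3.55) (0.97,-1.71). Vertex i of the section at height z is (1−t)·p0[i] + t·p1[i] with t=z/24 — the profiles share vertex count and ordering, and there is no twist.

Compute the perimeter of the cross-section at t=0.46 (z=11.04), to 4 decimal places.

Cross-section at t=0.46: each vertex is (1-t)·p0[i] + t·p1[i].
  v1: (1-0.46)·(1.86,0.82) + 0.46·(4.85,1.92) = (3.2354,1.3260)
  v2: (1-0.46)·(0.58,3.64) + 0.46·(2.21,3.92) = (1.3298,3.7688)
  v3: (1-0.46)·(-1.06,4.8) + 0.46·(1,3.55) = (-0.1124,4.2250)
  v4: (1-0.46)·(-1.19,-3.77) + 0.46·(0.97,-1.71) = (-0.1964,-2.8224)
Perimeter = Σ |v_{i+1} − v_i|:
  edge 1→2: √(-1.9056² + 2.4428²) = 3.0982 (running 3.0982)
  edge 2→3: √(-1.4422² + 0.4562²) = 1.5126 (running 4.6108)
  edge 3→4: √(-0.0840² + -7.0474²) = 7.0479 (running 11.6587)
  edge 4→1: √(3.4318² + 4.1484²) = 5.3839 (running 17.0426)
Perimeter = 17.0426

Perimeter at t=0.46: 17.0426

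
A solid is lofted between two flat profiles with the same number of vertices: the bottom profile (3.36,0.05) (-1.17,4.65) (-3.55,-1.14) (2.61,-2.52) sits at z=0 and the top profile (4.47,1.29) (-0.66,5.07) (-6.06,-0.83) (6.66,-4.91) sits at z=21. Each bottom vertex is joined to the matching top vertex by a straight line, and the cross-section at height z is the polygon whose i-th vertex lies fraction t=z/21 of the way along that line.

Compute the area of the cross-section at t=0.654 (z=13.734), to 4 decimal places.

Cross-section at t=0.654: each vertex is (1-t)·p0[i] + t·p1[i].
  v1: (1-0.654)·(3.36,0.05) + 0.654·(4.47,1.29) = (4.0859,0.8610)
  v2: (1-0.654)·(-1.17,4.65) + 0.654·(-0.66,5.07) = (-0.8365,4.9247)
  v3: (1-0.654)·(-3.55,-1.14) + 0.654·(-6.06,-0.83) = (-5.1915,-0.9373)
  v4: (1-0.654)·(2.61,-2.52) + 0.654·(6.66,-4.91) = (5.2587,-4.0831)
Shoelace sum Σ(x_i·y_{i+1} − x_{i+1}·y_i):
  i=1: 4.0859·4.9247 − -0.8365·0.8610 = +20.8421 (running +20.8421)
  i=2: -0.8365·-0.9373 − -5.1915·4.9247 = +26.3507 (running +47.1928)
  i=3: -5.1915·-4.0831 − 5.2587·-0.9373 = +26.1261 (running +73.3189)
  i=4: 5.2587·0.8610 − 4.0859·-4.0831 = +21.2107 (running +94.5296)
Area = |Σ|/2 = |94.5296|/2 = 47.2648

Area at t=0.654: 47.2648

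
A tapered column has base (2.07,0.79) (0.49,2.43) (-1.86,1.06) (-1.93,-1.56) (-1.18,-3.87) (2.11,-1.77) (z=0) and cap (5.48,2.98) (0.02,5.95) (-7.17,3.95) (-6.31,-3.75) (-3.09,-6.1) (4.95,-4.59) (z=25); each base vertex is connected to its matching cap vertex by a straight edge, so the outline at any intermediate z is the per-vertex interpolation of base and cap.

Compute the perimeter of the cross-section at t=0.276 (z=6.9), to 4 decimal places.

Perimeter at t=0.276: 23.0113

Cross-section at t=0.276: each vertex is (1-t)·p0[i] + t·p1[i].
  v1: (1-0.276)·(2.07,0.79) + 0.276·(5.48,2.98) = (3.0112,1.3944)
  v2: (1-0.276)·(0.49,2.43) + 0.276·(0.02,5.95) = (0.3603,3.4015)
  v3: (1-0.276)·(-1.86,1.06) + 0.276·(-7.17,3.95) = (-3.3256,1.8576)
  v4: (1-0.276)·(-1.93,-1.56) + 0.276·(-6.31,-3.75) = (-3.1389,-2.1644)
  v5: (1-0.276)·(-1.18,-3.87) + 0.276·(-3.09,-6.1) = (-1.7072,-4.4855)
  v6: (1-0.276)·(2.11,-1.77) + 0.276·(4.95,-4.59) = (2.8938,-2.5483)
Perimeter = Σ |v_{i+1} − v_i|:
  edge 1→2: √(-2.6509² + 2.0071²) = 3.3250 (running 3.3250)
  edge 2→3: √(-3.6858² + -1.5439²) = 3.9961 (running 7.3211)
  edge 3→4: √(0.1867² + -4.0221²) = 4.0264 (running 11.3475)
  edge 4→5: √(1.4317² + -2.3210²) = 2.7271 (running 14.0746)
  edge 5→6: √(4.6010² + 1.9372²) = 4.9922 (running 19.0668)
  edge 6→1: √(0.1173² + 3.9428²) = 3.9445 (running 23.0113)
Perimeter = 23.0113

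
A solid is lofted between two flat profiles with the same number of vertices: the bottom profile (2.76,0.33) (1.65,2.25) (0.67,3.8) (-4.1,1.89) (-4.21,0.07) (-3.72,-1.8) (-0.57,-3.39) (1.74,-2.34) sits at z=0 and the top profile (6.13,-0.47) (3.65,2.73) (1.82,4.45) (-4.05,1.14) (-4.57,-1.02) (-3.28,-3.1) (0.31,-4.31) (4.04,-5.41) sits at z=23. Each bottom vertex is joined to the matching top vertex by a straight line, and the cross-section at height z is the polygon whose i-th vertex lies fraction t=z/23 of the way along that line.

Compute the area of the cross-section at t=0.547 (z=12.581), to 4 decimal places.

Cross-section at t=0.547: each vertex is (1-t)·p0[i] + t·p1[i].
  v1: (1-0.547)·(2.76,0.33) + 0.547·(6.13,-0.47) = (4.6034,-0.1076)
  v2: (1-0.547)·(1.65,2.25) + 0.547·(3.65,2.73) = (2.7440,2.5126)
  v3: (1-0.547)·(0.67,3.8) + 0.547·(1.82,4.45) = (1.2991,4.1555)
  v4: (1-0.547)·(-4.1,1.89) + 0.547·(-4.05,1.14) = (-4.0726,1.4797)
  v5: (1-0.547)·(-4.21,0.07) + 0.547·(-4.57,-1.02) = (-4.4069,-0.5262)
  v6: (1-0.547)·(-3.72,-1.8) + 0.547·(-3.28,-3.1) = (-3.4793,-2.5111)
  v7: (1-0.547)·(-0.57,-3.39) + 0.547·(0.31,-4.31) = (-0.0886,-3.8932)
  v8: (1-0.547)·(1.74,-2.34) + 0.547·(4.04,-5.41) = (2.9981,-4.0193)
Shoelace sum Σ(x_i·y_{i+1} − x_{i+1}·y_i):
  i=1: 4.6034·2.5126 − 2.7440·-0.1076 = +11.8615 (running +11.8615)
  i=2: 2.7440·4.1555 − 1.2991·2.5126 = +8.1389 (running +20.0004)
  i=3: 1.2991·1.4797 − -4.0726·4.1555 = +18.8464 (running +38.8468)
  i=4: -4.0726·-0.5262 − -4.4069·1.4797 = +8.6643 (running +47.5111)
  i=5: -4.4069·-2.5111 − -3.4793·-0.5262 = +9.2353 (running +56.7464)
  i=6: -3.4793·-3.8932 − -0.0886·-2.5111 = +13.3232 (running +70.0696)
  i=7: -0.0886·-4.0193 − 2.9981·-3.8932 = +12.0286 (running +82.0982)
  i=8: 2.9981·-0.1076 − 4.6034·-4.0193 = +18.1798 (running +100.2780)
Area = |Σ|/2 = |100.2780|/2 = 50.1390

Area at t=0.547: 50.1390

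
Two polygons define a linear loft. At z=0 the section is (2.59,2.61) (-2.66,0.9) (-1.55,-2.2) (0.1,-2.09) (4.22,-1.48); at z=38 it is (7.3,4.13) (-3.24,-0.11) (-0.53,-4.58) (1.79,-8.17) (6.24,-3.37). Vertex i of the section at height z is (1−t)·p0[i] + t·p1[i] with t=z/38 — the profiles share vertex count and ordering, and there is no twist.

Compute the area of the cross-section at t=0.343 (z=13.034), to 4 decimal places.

Area at t=0.343: 35.5154

Cross-section at t=0.343: each vertex is (1-t)·p0[i] + t·p1[i].
  v1: (1-0.343)·(2.59,2.61) + 0.343·(7.3,4.13) = (4.2055,3.1314)
  v2: (1-0.343)·(-2.66,0.9) + 0.343·(-3.24,-0.11) = (-2.8589,0.5536)
  v3: (1-0.343)·(-1.55,-2.2) + 0.343·(-0.53,-4.58) = (-1.2001,-3.0163)
  v4: (1-0.343)·(0.1,-2.09) + 0.343·(1.79,-8.17) = (0.6797,-4.1754)
  v5: (1-0.343)·(4.22,-1.48) + 0.343·(6.24,-3.37) = (4.9129,-2.1283)
Shoelace sum Σ(x_i·y_{i+1} − x_{i+1}·y_i):
  i=1: 4.2055·0.5536 − -2.8589·3.1314 = +11.2804 (running +11.2804)
  i=2: -2.8589·-3.0163 − -1.2001·0.5536 = +9.2879 (running +20.5683)
  i=3: -1.2001·-4.1754 − 0.6797·-3.0163 = +7.0612 (running +27.6296)
  i=4: 0.6797·-2.1283 − 4.9129·-4.1754 = +19.0668 (running +46.6964)
  i=5: 4.9129·3.1314 − 4.2055·-2.1283 = +24.3344 (running +71.0308)
Area = |Σ|/2 = |71.0308|/2 = 35.5154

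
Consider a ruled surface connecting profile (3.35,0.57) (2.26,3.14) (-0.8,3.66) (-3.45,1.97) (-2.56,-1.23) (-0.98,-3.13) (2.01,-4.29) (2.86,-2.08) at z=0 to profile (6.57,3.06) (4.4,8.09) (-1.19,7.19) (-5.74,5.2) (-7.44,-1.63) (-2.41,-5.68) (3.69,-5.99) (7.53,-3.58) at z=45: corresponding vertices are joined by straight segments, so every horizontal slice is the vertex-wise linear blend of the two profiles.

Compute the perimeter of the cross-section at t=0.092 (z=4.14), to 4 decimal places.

Cross-section at t=0.092: each vertex is (1-t)·p0[i] + t·p1[i].
  v1: (1-0.092)·(3.35,0.57) + 0.092·(6.57,3.06) = (3.6462,0.7991)
  v2: (1-0.092)·(2.26,3.14) + 0.092·(4.4,8.09) = (2.4569,3.5954)
  v3: (1-0.092)·(-0.8,3.66) + 0.092·(-1.19,7.19) = (-0.8359,3.9848)
  v4: (1-0.092)·(-3.45,1.97) + 0.092·(-5.74,5.2) = (-3.6607,2.2672)
  v5: (1-0.092)·(-2.56,-1.23) + 0.092·(-7.44,-1.63) = (-3.0090,-1.2668)
  v6: (1-0.092)·(-0.98,-3.13) + 0.092·(-2.41,-5.68) = (-1.1116,-3.3646)
  v7: (1-0.092)·(2.01,-4.29) + 0.092·(3.69,-5.99) = (2.1646,-4.4464)
  v8: (1-0.092)·(2.86,-2.08) + 0.092·(7.53,-3.58) = (3.2896,-2.2180)
Perimeter = Σ |v_{i+1} − v_i|:
  edge 1→2: √(-1.1894² + 2.7963²) = 3.0387 (running 3.0387)
  edge 2→3: √(-3.2928² + 0.3894²) = 3.3157 (running 6.3544)
  edge 3→4: √(-2.8248² + -1.7176²) = 3.3060 (running 9.6604)
  edge 4→5: √(0.6517² + -3.5340²) = 3.5936 (running 13.2540)
  edge 5→6: √(1.8974² + -2.0978²) = 2.8286 (running 16.0826)
  edge 6→7: √(3.2761² + -1.0818²) = 3.4501 (running 19.5327)
  edge 7→8: √(1.1251² + 2.2284²) = 2.4963 (running 22.0290)
  edge 8→1: √(0.3566² + 3.0171²) = 3.0381 (running 25.0671)
Perimeter = 25.0671

Perimeter at t=0.092: 25.0671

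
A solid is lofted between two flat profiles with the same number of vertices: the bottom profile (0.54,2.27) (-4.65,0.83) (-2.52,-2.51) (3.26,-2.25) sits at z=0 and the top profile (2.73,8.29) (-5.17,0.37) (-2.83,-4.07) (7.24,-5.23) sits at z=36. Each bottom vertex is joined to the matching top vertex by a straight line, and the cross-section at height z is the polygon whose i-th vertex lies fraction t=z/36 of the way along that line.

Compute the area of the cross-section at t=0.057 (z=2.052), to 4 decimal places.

Area at t=0.057: 26.4440

Cross-section at t=0.057: each vertex is (1-t)·p0[i] + t·p1[i].
  v1: (1-0.057)·(0.54,2.27) + 0.057·(2.73,8.29) = (0.6648,2.6131)
  v2: (1-0.057)·(-4.65,0.83) + 0.057·(-5.17,0.37) = (-4.6796,0.8038)
  v3: (1-0.057)·(-2.52,-2.51) + 0.057·(-2.83,-4.07) = (-2.5377,-2.5989)
  v4: (1-0.057)·(3.26,-2.25) + 0.057·(7.24,-5.23) = (3.4869,-2.4199)
Shoelace sum Σ(x_i·y_{i+1} − x_{i+1}·y_i):
  i=1: 0.6648·0.8038 − -4.6796·2.6131 = +12.7629 (running +12.7629)
  i=2: -4.6796·-2.5989 − -2.5377·0.8038 = +14.2017 (running +26.9647)
  i=3: -2.5377·-2.4199 − 3.4869·-2.5989 = +15.2029 (running +42.1675)
  i=4: 3.4869·2.6131 − 0.6648·-2.4199 = +10.7204 (running +52.8880)
Area = |Σ|/2 = |52.8880|/2 = 26.4440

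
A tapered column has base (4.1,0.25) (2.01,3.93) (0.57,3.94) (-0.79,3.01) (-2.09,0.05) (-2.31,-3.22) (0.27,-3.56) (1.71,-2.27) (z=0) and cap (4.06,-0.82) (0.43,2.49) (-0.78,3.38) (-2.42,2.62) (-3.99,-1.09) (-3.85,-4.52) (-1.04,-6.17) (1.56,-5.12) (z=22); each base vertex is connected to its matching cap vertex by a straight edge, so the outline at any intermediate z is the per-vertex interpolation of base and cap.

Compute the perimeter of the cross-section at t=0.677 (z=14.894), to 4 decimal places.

Perimeter at t=0.677: 24.9249

Cross-section at t=0.677: each vertex is (1-t)·p0[i] + t·p1[i].
  v1: (1-0.677)·(4.1,0.25) + 0.677·(4.06,-0.82) = (4.0729,-0.4744)
  v2: (1-0.677)·(2.01,3.93) + 0.677·(0.43,2.49) = (0.9403,2.9551)
  v3: (1-0.677)·(0.57,3.94) + 0.677·(-0.78,3.38) = (-0.3440,3.5609)
  v4: (1-0.677)·(-0.79,3.01) + 0.677·(-2.42,2.62) = (-1.8935,2.7460)
  v5: (1-0.677)·(-2.09,0.05) + 0.677·(-3.99,-1.09) = (-3.3763,-0.7218)
  v6: (1-0.677)·(-2.31,-3.22) + 0.677·(-3.85,-4.52) = (-3.3526,-4.1001)
  v7: (1-0.677)·(0.27,-3.56) + 0.677·(-1.04,-6.17) = (-0.6169,-5.3270)
  v8: (1-0.677)·(1.71,-2.27) + 0.677·(1.56,-5.12) = (1.6084,-4.1995)
Perimeter = Σ |v_{i+1} − v_i|:
  edge 1→2: √(-3.1326² + 3.4295²) = 4.6448 (running 4.6448)
  edge 2→3: √(-1.2843² + 0.6058²) = 1.4200 (running 6.0648)
  edge 3→4: √(-1.5496² + -0.8149²) = 1.7508 (running 7.8156)
  edge 4→5: √(-1.4828² + -3.4677²) = 3.7715 (running 11.5871)
  edge 5→6: √(0.0237² + -3.3783²) = 3.3784 (running 14.9655)
  edge 6→7: √(2.7357² + -1.2269²) = 2.9982 (running 17.9637)
  edge 7→8: √(2.2253² + 1.1275²) = 2.4947 (running 20.4584)
  edge 8→1: √(2.4645² + 3.7251²) = 4.4665 (running 24.9249)
Perimeter = 24.9249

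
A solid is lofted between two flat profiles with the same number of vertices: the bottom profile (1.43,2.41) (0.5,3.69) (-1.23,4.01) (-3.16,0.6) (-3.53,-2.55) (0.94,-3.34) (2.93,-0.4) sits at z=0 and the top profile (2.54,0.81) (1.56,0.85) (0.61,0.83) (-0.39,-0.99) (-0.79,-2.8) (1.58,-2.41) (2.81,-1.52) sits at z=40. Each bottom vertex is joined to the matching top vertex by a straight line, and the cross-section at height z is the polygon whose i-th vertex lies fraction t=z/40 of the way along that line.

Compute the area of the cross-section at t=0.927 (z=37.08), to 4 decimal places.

Cross-section at t=0.927: each vertex is (1-t)·p0[i] + t·p1[i].
  v1: (1-0.927)·(1.43,2.41) + 0.927·(2.54,0.81) = (2.4590,0.9268)
  v2: (1-0.927)·(0.5,3.69) + 0.927·(1.56,0.85) = (1.4826,1.0573)
  v3: (1-0.927)·(-1.23,4.01) + 0.927·(0.61,0.83) = (0.4757,1.0621)
  v4: (1-0.927)·(-3.16,0.6) + 0.927·(-0.39,-0.99) = (-0.5922,-0.8739)
  v5: (1-0.927)·(-3.53,-2.55) + 0.927·(-0.79,-2.8) = (-0.9900,-2.7818)
  v6: (1-0.927)·(0.94,-3.34) + 0.927·(1.58,-2.41) = (1.5333,-2.4779)
  v7: (1-0.927)·(2.93,-0.4) + 0.927·(2.81,-1.52) = (2.8188,-1.4382)
Shoelace sum Σ(x_i·y_{i+1} − x_{i+1}·y_i):
  i=1: 2.4590·1.0573 − 1.4826·0.9268 = +1.2258 (running +1.2258)
  i=2: 1.4826·1.0621 − 0.4757·1.0573 = +1.0718 (running +2.2976)
  i=3: 0.4757·-0.8739 − -0.5922·1.0621 = +0.2133 (running +2.5109)
  i=4: -0.5922·-2.7818 − -0.9900·-0.8739 = +0.7822 (running +3.2931)
  i=5: -0.9900·-2.4779 − 1.5333·-2.7818 = +6.7184 (running +10.0115)
  i=6: 1.5333·-1.4382 − 2.8188·-2.4779 = +4.7794 (running +14.7908)
  i=7: 2.8188·0.9268 − 2.4590·-1.4382 = +6.1490 (running +20.9398)
Area = |Σ|/2 = |20.9398|/2 = 10.4699

Area at t=0.927: 10.4699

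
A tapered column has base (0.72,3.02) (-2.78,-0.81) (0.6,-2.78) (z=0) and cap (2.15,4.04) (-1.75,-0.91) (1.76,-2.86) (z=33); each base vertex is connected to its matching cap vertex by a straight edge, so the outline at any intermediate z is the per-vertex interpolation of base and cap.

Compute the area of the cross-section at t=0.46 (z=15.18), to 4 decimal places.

Cross-section at t=0.46: each vertex is (1-t)·p0[i] + t·p1[i].
  v1: (1-0.46)·(0.72,3.02) + 0.46·(2.15,4.04) = (1.3778,3.4892)
  v2: (1-0.46)·(-2.78,-0.81) + 0.46·(-1.75,-0.91) = (-2.3062,-0.8560)
  v3: (1-0.46)·(0.6,-2.78) + 0.46·(1.76,-2.86) = (1.1336,-2.8168)
Shoelace sum Σ(x_i·y_{i+1} − x_{i+1}·y_i):
  i=1: 1.3778·-0.8560 − -2.3062·3.4892 = +6.8674 (running +6.8674)
  i=2: -2.3062·-2.8168 − 1.1336·-0.8560 = +7.4665 (running +14.3339)
  i=3: 1.1336·3.4892 − 1.3778·-2.8168 = +7.8363 (running +22.1702)
Area = |Σ|/2 = |22.1702|/2 = 11.0851

Area at t=0.46: 11.0851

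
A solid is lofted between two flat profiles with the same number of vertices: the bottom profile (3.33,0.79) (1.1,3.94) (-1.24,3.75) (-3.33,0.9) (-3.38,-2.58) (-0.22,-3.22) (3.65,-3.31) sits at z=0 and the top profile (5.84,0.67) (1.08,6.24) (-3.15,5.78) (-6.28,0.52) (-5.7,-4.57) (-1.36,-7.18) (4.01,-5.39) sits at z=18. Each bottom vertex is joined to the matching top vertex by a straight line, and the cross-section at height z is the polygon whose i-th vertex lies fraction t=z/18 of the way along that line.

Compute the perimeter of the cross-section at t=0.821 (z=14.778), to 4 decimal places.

Cross-section at t=0.821: each vertex is (1-t)·p0[i] + t·p1[i].
  v1: (1-0.821)·(3.33,0.79) + 0.821·(5.84,0.67) = (5.3907,0.6915)
  v2: (1-0.821)·(1.1,3.94) + 0.821·(1.08,6.24) = (1.0836,5.8283)
  v3: (1-0.821)·(-1.24,3.75) + 0.821·(-3.15,5.78) = (-2.8081,5.4166)
  v4: (1-0.821)·(-3.33,0.9) + 0.821·(-6.28,0.52) = (-5.7519,0.5880)
  v5: (1-0.821)·(-3.38,-2.58) + 0.821·(-5.7,-4.57) = (-5.2847,-4.2138)
  v6: (1-0.821)·(-0.22,-3.22) + 0.821·(-1.36,-7.18) = (-1.1559,-6.4712)
  v7: (1-0.821)·(3.65,-3.31) + 0.821·(4.01,-5.39) = (3.9456,-5.0177)
Perimeter = Σ |v_{i+1} − v_i|:
  edge 1→2: √(-4.3071² + 5.1368²) = 6.7036 (running 6.7036)
  edge 2→3: √(-3.8917² + -0.4117²) = 3.9134 (running 10.6170)
  edge 3→4: √(-2.9438² + -4.8286²) = 5.6552 (running 16.2722)
  edge 4→5: √(0.4672² + -4.8018²) = 4.8245 (running 21.0967)
  edge 5→6: √(4.1288² + -2.2574²) = 4.7056 (running 25.8023)
  edge 6→7: √(5.1015² + 1.4535²) = 5.3045 (running 31.1068)
  edge 7→1: √(1.4451² + 5.7092²) = 5.8892 (running 36.9961)
Perimeter = 36.9961

Perimeter at t=0.821: 36.9961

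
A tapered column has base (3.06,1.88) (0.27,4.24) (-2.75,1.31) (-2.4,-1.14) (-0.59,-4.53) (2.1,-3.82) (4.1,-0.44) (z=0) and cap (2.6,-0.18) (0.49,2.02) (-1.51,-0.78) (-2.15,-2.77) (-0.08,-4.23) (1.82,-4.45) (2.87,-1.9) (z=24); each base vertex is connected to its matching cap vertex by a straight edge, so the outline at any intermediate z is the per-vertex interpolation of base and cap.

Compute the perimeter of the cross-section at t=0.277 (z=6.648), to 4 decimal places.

Perimeter at t=0.277: 21.6266

Cross-section at t=0.277: each vertex is (1-t)·p0[i] + t·p1[i].
  v1: (1-0.277)·(3.06,1.88) + 0.277·(2.6,-0.18) = (2.9326,1.3094)
  v2: (1-0.277)·(0.27,4.24) + 0.277·(0.49,2.02) = (0.3309,3.6251)
  v3: (1-0.277)·(-2.75,1.31) + 0.277·(-1.51,-0.78) = (-2.4065,0.7311)
  v4: (1-0.277)·(-2.4,-1.14) + 0.277·(-2.15,-2.77) = (-2.3308,-1.5915)
  v5: (1-0.277)·(-0.59,-4.53) + 0.277·(-0.08,-4.23) = (-0.4487,-4.4469)
  v6: (1-0.277)·(2.1,-3.82) + 0.277·(1.82,-4.45) = (2.0224,-3.9945)
  v7: (1-0.277)·(4.1,-0.44) + 0.277·(2.87,-1.9) = (3.7593,-0.8444)
Perimeter = Σ |v_{i+1} − v_i|:
  edge 1→2: √(-2.6016² + 2.3157²) = 3.4829 (running 3.4829)
  edge 2→3: √(-2.7375² + -2.8940²) = 3.9836 (running 7.4665)
  edge 3→4: √(0.0758² + -2.3226²) = 2.3238 (running 9.7903)
  edge 4→5: √(1.8820² + -2.8554²) = 3.4198 (running 13.2102)
  edge 5→6: √(2.4712² + 0.4524²) = 2.5122 (running 15.7224)
  edge 6→7: √(1.7369² + 3.1501²) = 3.5972 (running 19.3196)
  edge 7→1: √(-0.8267² + 2.1538²) = 2.3070 (running 21.6266)
Perimeter = 21.6266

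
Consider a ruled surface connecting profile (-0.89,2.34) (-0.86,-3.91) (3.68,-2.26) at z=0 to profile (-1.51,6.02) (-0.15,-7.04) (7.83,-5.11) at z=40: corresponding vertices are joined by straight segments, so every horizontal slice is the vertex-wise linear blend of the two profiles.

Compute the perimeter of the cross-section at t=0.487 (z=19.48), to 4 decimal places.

Cross-section at t=0.487: each vertex is (1-t)·p0[i] + t·p1[i].
  v1: (1-0.487)·(-0.89,2.34) + 0.487·(-1.51,6.02) = (-1.1919,4.1322)
  v2: (1-0.487)·(-0.86,-3.91) + 0.487·(-0.15,-7.04) = (-0.5142,-5.4343)
  v3: (1-0.487)·(3.68,-2.26) + 0.487·(7.83,-5.11) = (5.7011,-3.6479)
Perimeter = Σ |v_{i+1} − v_i|:
  edge 1→2: √(0.6777² + -9.5665²) = 9.5904 (running 9.5904)
  edge 2→3: √(6.2153² + 1.7864²) = 6.4669 (running 16.0573)
  edge 3→1: √(-6.8930² + 7.7801²) = 10.3944 (running 26.4517)
Perimeter = 26.4517

Perimeter at t=0.487: 26.4517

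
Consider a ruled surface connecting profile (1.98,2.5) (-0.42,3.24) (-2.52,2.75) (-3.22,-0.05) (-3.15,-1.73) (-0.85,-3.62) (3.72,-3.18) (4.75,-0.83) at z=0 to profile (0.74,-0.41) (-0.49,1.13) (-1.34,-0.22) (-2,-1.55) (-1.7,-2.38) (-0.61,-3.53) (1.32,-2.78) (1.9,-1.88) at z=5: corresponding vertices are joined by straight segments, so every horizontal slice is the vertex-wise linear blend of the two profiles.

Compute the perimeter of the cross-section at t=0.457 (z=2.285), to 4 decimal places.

Perimeter at t=0.457: 18.3076

Cross-section at t=0.457: each vertex is (1-t)·p0[i] + t·p1[i].
  v1: (1-0.457)·(1.98,2.5) + 0.457·(0.74,-0.41) = (1.4133,1.1701)
  v2: (1-0.457)·(-0.42,3.24) + 0.457·(-0.49,1.13) = (-0.4520,2.2757)
  v3: (1-0.457)·(-2.52,2.75) + 0.457·(-1.34,-0.22) = (-1.9807,1.3927)
  v4: (1-0.457)·(-3.22,-0.05) + 0.457·(-2,-1.55) = (-2.6625,-0.7355)
  v5: (1-0.457)·(-3.15,-1.73) + 0.457·(-1.7,-2.38) = (-2.4873,-2.0271)
  v6: (1-0.457)·(-0.85,-3.62) + 0.457·(-0.61,-3.53) = (-0.7403,-3.5789)
  v7: (1-0.457)·(3.72,-3.18) + 0.457·(1.32,-2.78) = (2.6232,-2.9972)
  v8: (1-0.457)·(4.75,-0.83) + 0.457·(1.9,-1.88) = (3.4475,-1.3098)
Perimeter = Σ |v_{i+1} − v_i|:
  edge 1→2: √(-1.8653² + 1.1056²) = 2.1683 (running 2.1683)
  edge 2→3: √(-1.5288² + -0.8830²) = 1.7654 (running 3.9338)
  edge 3→4: √(-0.6817² + -2.1282²) = 2.2347 (running 6.1685)
  edge 4→5: √(0.1751² + -1.2915²) = 1.3034 (running 7.4719)
  edge 5→6: √(1.7470² + -1.5518²) = 2.3367 (running 9.8086)
  edge 6→7: √(3.3635² + 0.5817²) = 3.4134 (running 13.2221)
  edge 7→8: √(0.8243² + 1.6873²) = 1.8780 (running 15.1000)
  edge 8→1: √(-2.0342² + 2.4800²) = 3.2076 (running 18.3076)
Perimeter = 18.3076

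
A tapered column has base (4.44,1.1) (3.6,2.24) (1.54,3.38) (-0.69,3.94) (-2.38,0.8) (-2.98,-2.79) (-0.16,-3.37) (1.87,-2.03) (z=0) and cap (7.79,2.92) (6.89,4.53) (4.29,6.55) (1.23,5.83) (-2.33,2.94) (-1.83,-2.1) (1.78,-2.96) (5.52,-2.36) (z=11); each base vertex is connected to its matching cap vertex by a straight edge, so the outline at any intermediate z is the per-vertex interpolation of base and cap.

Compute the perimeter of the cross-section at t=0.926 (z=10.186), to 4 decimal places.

Cross-section at t=0.926: each vertex is (1-t)·p0[i] + t·p1[i].
  v1: (1-0.926)·(4.44,1.1) + 0.926·(7.79,2.92) = (7.5421,2.7853)
  v2: (1-0.926)·(3.6,2.24) + 0.926·(6.89,4.53) = (6.6465,4.3605)
  v3: (1-0.926)·(1.54,3.38) + 0.926·(4.29,6.55) = (4.0865,6.3154)
  v4: (1-0.926)·(-0.69,3.94) + 0.926·(1.23,5.83) = (1.0879,5.6901)
  v5: (1-0.926)·(-2.38,0.8) + 0.926·(-2.33,2.94) = (-2.3337,2.7816)
  v6: (1-0.926)·(-2.98,-2.79) + 0.926·(-1.83,-2.1) = (-1.9151,-2.1511)
  v7: (1-0.926)·(-0.16,-3.37) + 0.926·(1.78,-2.96) = (1.6364,-2.9903)
  v8: (1-0.926)·(1.87,-2.03) + 0.926·(5.52,-2.36) = (5.2499,-2.3356)
Perimeter = Σ |v_{i+1} − v_i|:
  edge 1→2: √(-0.8956² + 1.5752²) = 1.8120 (running 1.8120)
  edge 2→3: √(-2.5600² + 1.9549²) = 3.2211 (running 5.0331)
  edge 3→4: √(-2.9986² + -0.6253²) = 3.0631 (running 8.0962)
  edge 4→5: √(-3.4216² + -2.9085²) = 4.4908 (running 12.5869)
  edge 5→6: √(0.4186² + -4.9327²) = 4.9504 (running 17.5373)
  edge 6→7: √(3.5515² + -0.8393²) = 3.6494 (running 21.1867)
  edge 7→8: √(3.6135² + 0.6548²) = 3.6723 (running 24.8590)
  edge 8→1: √(2.2922² + 5.1209²) = 5.6105 (running 30.4695)
Perimeter = 30.4695

Perimeter at t=0.926: 30.4695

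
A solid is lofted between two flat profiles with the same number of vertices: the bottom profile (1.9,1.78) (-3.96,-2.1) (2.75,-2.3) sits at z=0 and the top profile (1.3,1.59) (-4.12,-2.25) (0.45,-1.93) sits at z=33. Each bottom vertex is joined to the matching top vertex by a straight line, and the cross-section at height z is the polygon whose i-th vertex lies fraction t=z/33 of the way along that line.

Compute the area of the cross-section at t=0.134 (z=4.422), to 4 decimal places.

Cross-section at t=0.134: each vertex is (1-t)·p0[i] + t·p1[i].
  v1: (1-0.134)·(1.9,1.78) + 0.134·(1.3,1.59) = (1.8196,1.7545)
  v2: (1-0.134)·(-3.96,-2.1) + 0.134·(-4.12,-2.25) = (-3.9814,-2.1201)
  v3: (1-0.134)·(2.75,-2.3) + 0.134·(0.45,-1.93) = (2.4418,-2.2504)
Shoelace sum Σ(x_i·y_{i+1} − x_{i+1}·y_i):
  i=1: 1.8196·-2.1201 − -3.9814·1.7545 = +3.1279 (running +3.1279)
  i=2: -3.9814·-2.2504 − 2.4418·-2.1201 = +14.1368 (running +17.2646)
  i=3: 2.4418·1.7545 − 1.8196·-2.2504 = +8.3791 (running +25.6437)
Area = |Σ|/2 = |25.6437|/2 = 12.8219

Area at t=0.134: 12.8219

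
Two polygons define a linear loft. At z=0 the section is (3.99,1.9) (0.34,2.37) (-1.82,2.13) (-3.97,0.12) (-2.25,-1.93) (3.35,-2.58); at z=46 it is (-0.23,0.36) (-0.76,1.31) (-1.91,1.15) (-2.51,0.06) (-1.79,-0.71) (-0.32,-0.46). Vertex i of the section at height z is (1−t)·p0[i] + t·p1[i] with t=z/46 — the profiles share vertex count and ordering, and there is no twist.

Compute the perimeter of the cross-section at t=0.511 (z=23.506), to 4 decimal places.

Cross-section at t=0.511: each vertex is (1-t)·p0[i] + t·p1[i].
  v1: (1-0.511)·(3.99,1.9) + 0.511·(-0.23,0.36) = (1.8336,1.1131)
  v2: (1-0.511)·(0.34,2.37) + 0.511·(-0.76,1.31) = (-0.2221,1.8283)
  v3: (1-0.511)·(-1.82,2.13) + 0.511·(-1.91,1.15) = (-1.8660,1.6292)
  v4: (1-0.511)·(-3.97,0.12) + 0.511·(-2.51,0.06) = (-3.2239,0.0893)
  v5: (1-0.511)·(-2.25,-1.93) + 0.511·(-1.79,-0.71) = (-2.0149,-1.3066)
  v6: (1-0.511)·(3.35,-2.58) + 0.511·(-0.32,-0.46) = (1.4746,-1.4967)
Perimeter = Σ |v_{i+1} − v_i|:
  edge 1→2: √(-2.0557² + 0.7153²) = 2.1766 (running 2.1766)
  edge 2→3: √(-1.6439² + -0.1991²) = 1.6559 (running 3.8325)
  edge 3→4: √(-1.3579² + -1.5399²) = 2.0531 (running 5.8856)
  edge 4→5: √(1.2090² + -1.3959²) = 1.8467 (running 7.7323)
  edge 5→6: √(3.4896² + -0.1901²) = 3.4947 (running 11.2270)
  edge 6→1: √(0.3590² + 2.6097²) = 2.6343 (running 13.8613)
Perimeter = 13.8613

Perimeter at t=0.511: 13.8613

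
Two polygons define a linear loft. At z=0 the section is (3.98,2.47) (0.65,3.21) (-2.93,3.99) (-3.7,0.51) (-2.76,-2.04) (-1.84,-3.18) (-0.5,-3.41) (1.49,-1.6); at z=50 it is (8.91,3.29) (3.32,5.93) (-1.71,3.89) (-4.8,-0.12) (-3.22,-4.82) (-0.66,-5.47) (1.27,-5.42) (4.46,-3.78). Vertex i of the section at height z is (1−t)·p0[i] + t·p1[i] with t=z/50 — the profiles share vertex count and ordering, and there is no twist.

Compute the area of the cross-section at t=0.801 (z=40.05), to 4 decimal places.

Area at t=0.801: 84.4207

Cross-section at t=0.801: each vertex is (1-t)·p0[i] + t·p1[i].
  v1: (1-0.801)·(3.98,2.47) + 0.801·(8.91,3.29) = (7.9289,3.1268)
  v2: (1-0.801)·(0.65,3.21) + 0.801·(3.32,5.93) = (2.7887,5.3887)
  v3: (1-0.801)·(-2.93,3.99) + 0.801·(-1.71,3.89) = (-1.9528,3.9099)
  v4: (1-0.801)·(-3.7,0.51) + 0.801·(-4.8,-0.12) = (-4.5811,0.0054)
  v5: (1-0.801)·(-2.76,-2.04) + 0.801·(-3.22,-4.82) = (-3.1285,-4.2668)
  v6: (1-0.801)·(-1.84,-3.18) + 0.801·(-0.66,-5.47) = (-0.8948,-5.0143)
  v7: (1-0.801)·(-0.5,-3.41) + 0.801·(1.27,-5.42) = (0.9178,-5.0200)
  v8: (1-0.801)·(1.49,-1.6) + 0.801·(4.46,-3.78) = (3.8690,-3.3462)
Shoelace sum Σ(x_i·y_{i+1} − x_{i+1}·y_i):
  i=1: 7.9289·5.3887 − 2.7887·3.1268 = +34.0071 (running +34.0071)
  i=2: 2.7887·3.9099 − -1.9528·5.3887 = +21.4264 (running +55.4335)
  i=3: -1.9528·0.0054 − -4.5811·3.9099 = +17.9012 (running +73.3347)
  i=4: -4.5811·-4.2668 − -3.1285·0.0054 = +19.5633 (running +92.8980)
  i=5: -3.1285·-5.0143 − -0.8948·-4.2668 = +11.8690 (running +104.7670)
  i=6: -0.8948·-5.0200 − 0.9178·-5.0143 = +9.0940 (running +113.8610)
  i=7: 0.9178·-3.3462 − 3.8690·-5.0200 = +16.3512 (running +130.2122)
  i=8: 3.8690·3.1268 − 7.9289·-3.3462 = +38.6292 (running +168.8414)
Area = |Σ|/2 = |168.8414|/2 = 84.4207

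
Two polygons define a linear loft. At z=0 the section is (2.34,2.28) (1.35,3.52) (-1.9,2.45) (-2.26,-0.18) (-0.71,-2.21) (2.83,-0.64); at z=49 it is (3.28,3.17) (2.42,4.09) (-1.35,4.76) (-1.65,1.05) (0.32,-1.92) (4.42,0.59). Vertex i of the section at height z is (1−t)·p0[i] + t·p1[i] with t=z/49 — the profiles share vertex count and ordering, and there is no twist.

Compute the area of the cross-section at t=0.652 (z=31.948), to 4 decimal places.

Area at t=0.652: 24.1599

Cross-section at t=0.652: each vertex is (1-t)·p0[i] + t·p1[i].
  v1: (1-0.652)·(2.34,2.28) + 0.652·(3.28,3.17) = (2.9529,2.8603)
  v2: (1-0.652)·(1.35,3.52) + 0.652·(2.42,4.09) = (2.0476,3.8916)
  v3: (1-0.652)·(-1.9,2.45) + 0.652·(-1.35,4.76) = (-1.5414,3.9561)
  v4: (1-0.652)·(-2.26,-0.18) + 0.652·(-1.65,1.05) = (-1.8623,0.6220)
  v5: (1-0.652)·(-0.71,-2.21) + 0.652·(0.32,-1.92) = (-0.0384,-2.0209)
  v6: (1-0.652)·(2.83,-0.64) + 0.652·(4.42,0.59) = (3.8667,0.1620)
Shoelace sum Σ(x_i·y_{i+1} − x_{i+1}·y_i):
  i=1: 2.9529·3.8916 − 2.0476·2.8603 = +5.6347 (running +5.6347)
  i=2: 2.0476·3.9561 − -1.5414·3.8916 = +14.0993 (running +19.7340)
  i=3: -1.5414·0.6220 − -1.8623·3.9561 = +6.4087 (running +26.1427)
  i=4: -1.8623·-2.0209 − -0.0384·0.6220 = +3.7874 (running +29.9301)
  i=5: -0.0384·0.1620 − 3.8667·-2.0209 = +7.8080 (running +37.7382)
  i=6: 3.8667·2.8603 − 2.9529·0.1620 = +10.5815 (running +48.3197)
Area = |Σ|/2 = |48.3197|/2 = 24.1599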